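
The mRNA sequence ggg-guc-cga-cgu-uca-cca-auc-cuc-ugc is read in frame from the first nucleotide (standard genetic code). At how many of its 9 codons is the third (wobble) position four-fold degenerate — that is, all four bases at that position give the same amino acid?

Codon 1 GGG (Gly): third position 4-fold.
Codon 2 GUC (Val): third position 4-fold.
Codon 3 CGA (Arg): third position 4-fold.
Codon 4 CGU (Arg): third position 4-fold.
Codon 5 UCA (Ser): third position 4-fold.
Codon 6 CCA (Pro): third position 4-fold.
Codon 7 AUC (Ile): third position 3-fold.
Codon 8 CUC (Leu): third position 4-fold.
Codon 9 UGC (Cys): third position 2-fold.
Four-fold degenerate third positions: 7.

7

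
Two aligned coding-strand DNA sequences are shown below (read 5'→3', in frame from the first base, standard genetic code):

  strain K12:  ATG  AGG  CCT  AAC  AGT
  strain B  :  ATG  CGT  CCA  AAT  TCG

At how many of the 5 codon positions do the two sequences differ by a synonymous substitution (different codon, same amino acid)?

4

Codon 1: ATG Met / ATG Met — identical.
Codon 2: AGG Arg / CGT Arg — synonymous.
Codon 3: CCT Pro / CCA Pro — synonymous.
Codon 4: AAC Asn / AAT Asn — synonymous.
Codon 5: AGT Ser / TCG Ser — synonymous.
Synonymous differences: 4.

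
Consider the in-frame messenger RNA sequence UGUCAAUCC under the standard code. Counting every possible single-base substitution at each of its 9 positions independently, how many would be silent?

Codon 1 (UGU, Cys): 1 synonymous substitution.
Codon 2 (CAA, Gln): 1 synonymous substitution.
Codon 3 (UCC, Ser): 3 synonymous substitutions.
Total: 1 + 1 + 3 = 5.

5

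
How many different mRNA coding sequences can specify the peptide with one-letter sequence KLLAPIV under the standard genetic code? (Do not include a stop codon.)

Lys: 2 codons.
Leu: 6 codons.
Leu: 6 codons.
Ala: 4 codons.
Pro: 4 codons.
Ile: 3 codons.
Val: 4 codons.
2 × 6 × 6 × 4 × 4 × 3 × 4 = 13824.

13824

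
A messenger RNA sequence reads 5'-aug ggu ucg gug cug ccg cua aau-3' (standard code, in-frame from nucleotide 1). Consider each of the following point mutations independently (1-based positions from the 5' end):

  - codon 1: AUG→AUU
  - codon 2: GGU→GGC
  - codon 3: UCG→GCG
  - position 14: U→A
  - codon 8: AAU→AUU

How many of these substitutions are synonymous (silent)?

Codon 1: AUG (Met) → AUU (Ile) — missense.
Codon 2: GGU (Gly) → GGC (Gly) — synonymous.
Codon 3: UCG (Ser) → GCG (Ala) — missense.
Codon 5: CUG (Leu) → CAG (Gln) — missense.
Codon 8: AAU (Asn) → AUU (Ile) — missense.
Synonymous: 1 of 5.

1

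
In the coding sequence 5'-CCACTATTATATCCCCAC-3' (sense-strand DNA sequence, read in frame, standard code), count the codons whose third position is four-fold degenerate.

3

Codon 1 CCA (Pro): third position 4-fold.
Codon 2 CTA (Leu): third position 4-fold.
Codon 3 TTA (Leu): third position 2-fold.
Codon 4 TAT (Tyr): third position 2-fold.
Codon 5 CCC (Pro): third position 4-fold.
Codon 6 CAC (His): third position 2-fold.
Four-fold degenerate third positions: 3.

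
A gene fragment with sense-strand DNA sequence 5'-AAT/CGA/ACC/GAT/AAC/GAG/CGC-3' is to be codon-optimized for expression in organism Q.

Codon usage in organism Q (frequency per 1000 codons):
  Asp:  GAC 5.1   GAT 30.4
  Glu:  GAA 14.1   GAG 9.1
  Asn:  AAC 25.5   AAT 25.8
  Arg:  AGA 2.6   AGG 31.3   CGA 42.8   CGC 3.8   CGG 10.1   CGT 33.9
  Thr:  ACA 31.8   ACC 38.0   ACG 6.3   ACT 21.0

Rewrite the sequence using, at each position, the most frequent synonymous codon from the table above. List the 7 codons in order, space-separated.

Codon 1 (Asn): best is AAT at 25.8.
Codon 2 (Arg): best is CGA at 42.8.
Codon 3 (Thr): best is ACC at 38.0.
Codon 4 (Asp): best is GAT at 30.4.
Codon 5 (Asn): best is AAT at 25.8.
Codon 6 (Glu): best is GAA at 14.1.
Codon 7 (Arg): best is CGA at 42.8.

AAT CGA ACC GAT AAT GAA CGA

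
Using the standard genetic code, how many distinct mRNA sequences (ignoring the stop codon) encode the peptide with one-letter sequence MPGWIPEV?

Met: 1 codon.
Pro: 4 codons.
Gly: 4 codons.
Trp: 1 codon.
Ile: 3 codons.
Pro: 4 codons.
Glu: 2 codons.
Val: 4 codons.
1 × 4 × 4 × 1 × 3 × 4 × 2 × 4 = 1536.

1536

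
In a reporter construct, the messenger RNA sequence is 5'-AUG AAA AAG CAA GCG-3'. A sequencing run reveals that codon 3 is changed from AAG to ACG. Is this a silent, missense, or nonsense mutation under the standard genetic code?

missense

Position 8 falls in codon 3: AAG → Lys.
After the substitution the codon is ACG → Thr.
Lys ≠ Thr, so this is a missense mutation.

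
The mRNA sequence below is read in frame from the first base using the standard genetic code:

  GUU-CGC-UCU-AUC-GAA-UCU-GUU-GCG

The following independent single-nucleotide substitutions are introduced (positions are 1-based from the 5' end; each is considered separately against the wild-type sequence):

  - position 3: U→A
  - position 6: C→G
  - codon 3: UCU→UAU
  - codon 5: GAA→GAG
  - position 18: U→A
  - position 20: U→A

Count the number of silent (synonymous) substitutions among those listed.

4

Codon 1: GUU (Val) → GUA (Val) — synonymous.
Codon 2: CGC (Arg) → CGG (Arg) — synonymous.
Codon 3: UCU (Ser) → UAU (Tyr) — missense.
Codon 5: GAA (Glu) → GAG (Glu) — synonymous.
Codon 6: UCU (Ser) → UCA (Ser) — synonymous.
Codon 7: GUU (Val) → GAU (Asp) — missense.
Synonymous: 4 of 6.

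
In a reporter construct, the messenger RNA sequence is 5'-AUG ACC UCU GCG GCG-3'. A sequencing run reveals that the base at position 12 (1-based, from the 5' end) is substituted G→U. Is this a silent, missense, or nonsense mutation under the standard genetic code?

silent

Position 12 falls in codon 4: GCG → Ala.
After the substitution the codon is GCU → Ala.
Both encode Ala, so the change is synonymous.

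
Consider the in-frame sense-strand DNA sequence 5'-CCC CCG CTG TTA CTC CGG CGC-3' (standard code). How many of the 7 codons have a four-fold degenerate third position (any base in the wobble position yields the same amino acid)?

6

Codon 1 CCC (Pro): third position 4-fold.
Codon 2 CCG (Pro): third position 4-fold.
Codon 3 CTG (Leu): third position 4-fold.
Codon 4 TTA (Leu): third position 2-fold.
Codon 5 CTC (Leu): third position 4-fold.
Codon 6 CGG (Arg): third position 4-fold.
Codon 7 CGC (Arg): third position 4-fold.
Four-fold degenerate third positions: 6.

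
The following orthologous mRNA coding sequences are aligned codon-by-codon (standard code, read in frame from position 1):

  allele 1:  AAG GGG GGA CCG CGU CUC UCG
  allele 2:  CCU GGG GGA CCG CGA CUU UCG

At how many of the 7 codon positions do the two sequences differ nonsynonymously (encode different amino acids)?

1

Codon 1: AAG Lys / CCU Pro — nonsynonymous.
Codon 2: GGG Gly / GGG Gly — identical.
Codon 3: GGA Gly / GGA Gly — identical.
Codon 4: CCG Pro / CCG Pro — identical.
Codon 5: CGU Arg / CGA Arg — synonymous.
Codon 6: CUC Leu / CUU Leu — synonymous.
Codon 7: UCG Ser / UCG Ser — identical.
Nonsynonymous differences: 1.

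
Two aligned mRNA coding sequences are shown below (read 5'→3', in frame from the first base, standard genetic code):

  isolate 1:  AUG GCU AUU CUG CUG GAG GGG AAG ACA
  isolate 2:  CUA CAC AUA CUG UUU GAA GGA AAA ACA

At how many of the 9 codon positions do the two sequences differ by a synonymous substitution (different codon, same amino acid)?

4

Codon 1: AUG Met / CUA Leu — nonsynonymous.
Codon 2: GCU Ala / CAC His — nonsynonymous.
Codon 3: AUU Ile / AUA Ile — synonymous.
Codon 4: CUG Leu / CUG Leu — identical.
Codon 5: CUG Leu / UUU Phe — nonsynonymous.
Codon 6: GAG Glu / GAA Glu — synonymous.
Codon 7: GGG Gly / GGA Gly — synonymous.
Codon 8: AAG Lys / AAA Lys — synonymous.
Codon 9: ACA Thr / ACA Thr — identical.
Synonymous differences: 4.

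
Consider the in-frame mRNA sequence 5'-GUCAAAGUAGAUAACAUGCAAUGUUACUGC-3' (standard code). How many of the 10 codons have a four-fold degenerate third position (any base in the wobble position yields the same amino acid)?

2

Codon 1 GUC (Val): third position 4-fold.
Codon 2 AAA (Lys): third position 2-fold.
Codon 3 GUA (Val): third position 4-fold.
Codon 4 GAU (Asp): third position 2-fold.
Codon 5 AAC (Asn): third position 2-fold.
Codon 6 AUG (Met): third position 1-fold.
Codon 7 CAA (Gln): third position 2-fold.
Codon 8 UGU (Cys): third position 2-fold.
Codon 9 UAC (Tyr): third position 2-fold.
Codon 10 UGC (Cys): third position 2-fold.
Four-fold degenerate third positions: 2.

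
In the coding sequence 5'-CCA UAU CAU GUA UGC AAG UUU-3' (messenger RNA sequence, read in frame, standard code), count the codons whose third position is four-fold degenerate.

Codon 1 CCA (Pro): third position 4-fold.
Codon 2 UAU (Tyr): third position 2-fold.
Codon 3 CAU (His): third position 2-fold.
Codon 4 GUA (Val): third position 4-fold.
Codon 5 UGC (Cys): third position 2-fold.
Codon 6 AAG (Lys): third position 2-fold.
Codon 7 UUU (Phe): third position 2-fold.
Four-fold degenerate third positions: 2.

2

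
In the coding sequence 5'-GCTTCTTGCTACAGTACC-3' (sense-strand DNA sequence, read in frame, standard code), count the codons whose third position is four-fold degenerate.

Codon 1 GCT (Ala): third position 4-fold.
Codon 2 TCT (Ser): third position 4-fold.
Codon 3 TGC (Cys): third position 2-fold.
Codon 4 TAC (Tyr): third position 2-fold.
Codon 5 AGT (Ser): third position 2-fold.
Codon 6 ACC (Thr): third position 4-fold.
Four-fold degenerate third positions: 3.

3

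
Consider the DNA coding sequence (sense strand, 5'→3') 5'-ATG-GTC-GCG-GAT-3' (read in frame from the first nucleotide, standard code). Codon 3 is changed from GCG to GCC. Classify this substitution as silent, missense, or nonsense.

Position 9 falls in codon 3: GCG → Ala.
After the substitution the codon is GCC → Ala.
Both encode Ala, so the change is synonymous.

silent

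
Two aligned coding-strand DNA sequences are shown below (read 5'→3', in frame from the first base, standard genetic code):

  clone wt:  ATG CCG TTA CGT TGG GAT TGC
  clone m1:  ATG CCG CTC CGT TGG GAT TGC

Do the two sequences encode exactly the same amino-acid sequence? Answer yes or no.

Codon 1: ATG Met / ATG Met — identical.
Codon 2: CCG Pro / CCG Pro — identical.
Codon 3: TTA Leu / CTC Leu — synonymous.
Codon 4: CGT Arg / CGT Arg — identical.
Codon 5: TGG Trp / TGG Trp — identical.
Codon 6: GAT Asp / GAT Asp — identical.
Codon 7: TGC Cys / TGC Cys — identical.
Nonsynonymous differences: 0 → same protein.

yes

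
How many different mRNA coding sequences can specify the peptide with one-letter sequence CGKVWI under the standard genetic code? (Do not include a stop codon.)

Cys: 2 codons.
Gly: 4 codons.
Lys: 2 codons.
Val: 4 codons.
Trp: 1 codon.
Ile: 3 codons.
2 × 4 × 2 × 4 × 1 × 3 = 192.

192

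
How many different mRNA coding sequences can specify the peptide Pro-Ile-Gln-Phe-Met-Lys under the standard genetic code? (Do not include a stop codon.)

96

Pro: 4 codons.
Ile: 3 codons.
Gln: 2 codons.
Phe: 2 codons.
Met: 1 codon.
Lys: 2 codons.
4 × 3 × 2 × 2 × 1 × 2 = 96.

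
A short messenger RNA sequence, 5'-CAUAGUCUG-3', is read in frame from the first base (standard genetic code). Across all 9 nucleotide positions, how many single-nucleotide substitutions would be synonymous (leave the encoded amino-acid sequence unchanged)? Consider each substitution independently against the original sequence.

6

Codon 1 (CAU, His): 1 synonymous substitution.
Codon 2 (AGU, Ser): 1 synonymous substitution.
Codon 3 (CUG, Leu): 4 synonymous substitutions.
Total: 1 + 1 + 4 = 6.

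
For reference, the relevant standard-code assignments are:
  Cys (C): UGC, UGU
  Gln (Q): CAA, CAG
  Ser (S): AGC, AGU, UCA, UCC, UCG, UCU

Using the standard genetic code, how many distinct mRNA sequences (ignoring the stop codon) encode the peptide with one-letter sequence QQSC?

Gln: 2 codons.
Gln: 2 codons.
Ser: 6 codons.
Cys: 2 codons.
2 × 2 × 6 × 2 = 48.

48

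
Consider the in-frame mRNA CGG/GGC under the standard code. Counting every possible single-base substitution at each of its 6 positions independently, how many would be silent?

Codon 1 (CGG, Arg): 4 synonymous substitutions.
Codon 2 (GGC, Gly): 3 synonymous substitutions.
Total: 4 + 3 = 7.

7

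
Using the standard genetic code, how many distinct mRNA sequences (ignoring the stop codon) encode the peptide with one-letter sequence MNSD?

24

Met: 1 codon.
Asn: 2 codons.
Ser: 6 codons.
Asp: 2 codons.
1 × 2 × 6 × 2 = 24.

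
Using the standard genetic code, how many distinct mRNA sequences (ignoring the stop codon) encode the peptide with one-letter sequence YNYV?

32

Tyr: 2 codons.
Asn: 2 codons.
Tyr: 2 codons.
Val: 4 codons.
2 × 2 × 2 × 4 = 32.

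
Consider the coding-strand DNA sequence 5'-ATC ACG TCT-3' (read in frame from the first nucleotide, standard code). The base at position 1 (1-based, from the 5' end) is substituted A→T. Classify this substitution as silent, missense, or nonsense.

missense

Position 1 falls in codon 1: ATC → Ile.
After the substitution the codon is TTC → Phe.
Ile ≠ Phe, so this is a missense mutation.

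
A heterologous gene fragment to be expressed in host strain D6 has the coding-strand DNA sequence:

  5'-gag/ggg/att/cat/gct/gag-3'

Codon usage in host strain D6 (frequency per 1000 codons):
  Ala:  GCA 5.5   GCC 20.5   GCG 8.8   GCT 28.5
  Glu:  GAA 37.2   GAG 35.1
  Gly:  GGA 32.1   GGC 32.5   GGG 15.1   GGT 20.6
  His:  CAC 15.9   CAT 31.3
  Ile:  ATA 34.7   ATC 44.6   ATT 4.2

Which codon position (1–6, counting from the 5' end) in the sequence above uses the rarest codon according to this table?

Codon 1 GAG (Glu): 35.1 per 1000.
Codon 2 GGG (Gly): 15.1 per 1000.
Codon 3 ATT (Ile): 4.2 per 1000.
Codon 4 CAT (His): 31.3 per 1000.
Codon 5 GCT (Ala): 28.5 per 1000.
Codon 6 GAG (Glu): 35.1 per 1000.
Lowest frequency is 4.2 at codon 3.

3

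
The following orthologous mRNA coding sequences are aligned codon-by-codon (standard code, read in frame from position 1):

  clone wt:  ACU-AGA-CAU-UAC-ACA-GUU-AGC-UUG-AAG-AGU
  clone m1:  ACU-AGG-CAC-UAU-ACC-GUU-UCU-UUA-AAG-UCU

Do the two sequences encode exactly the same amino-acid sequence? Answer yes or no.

Codon 1: ACU Thr / ACU Thr — identical.
Codon 2: AGA Arg / AGG Arg — synonymous.
Codon 3: CAU His / CAC His — synonymous.
Codon 4: UAC Tyr / UAU Tyr — synonymous.
Codon 5: ACA Thr / ACC Thr — synonymous.
Codon 6: GUU Val / GUU Val — identical.
Codon 7: AGC Ser / UCU Ser — synonymous.
Codon 8: UUG Leu / UUA Leu — synonymous.
Codon 9: AAG Lys / AAG Lys — identical.
Codon 10: AGU Ser / UCU Ser — synonymous.
Nonsynonymous differences: 0 → same protein.

yes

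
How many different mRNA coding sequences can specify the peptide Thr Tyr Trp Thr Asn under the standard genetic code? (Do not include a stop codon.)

64

Thr: 4 codons.
Tyr: 2 codons.
Trp: 1 codon.
Thr: 4 codons.
Asn: 2 codons.
4 × 2 × 1 × 4 × 2 = 64.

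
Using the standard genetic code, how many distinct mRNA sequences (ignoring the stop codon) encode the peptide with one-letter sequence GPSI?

288

Gly: 4 codons.
Pro: 4 codons.
Ser: 6 codons.
Ile: 3 codons.
4 × 4 × 6 × 3 = 288.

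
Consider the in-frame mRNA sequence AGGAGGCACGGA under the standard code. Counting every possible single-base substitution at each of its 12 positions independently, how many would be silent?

8

Codon 1 (AGG, Arg): 2 synonymous substitutions.
Codon 2 (AGG, Arg): 2 synonymous substitutions.
Codon 3 (CAC, His): 1 synonymous substitution.
Codon 4 (GGA, Gly): 3 synonymous substitutions.
Total: 2 + 2 + 1 + 3 = 8.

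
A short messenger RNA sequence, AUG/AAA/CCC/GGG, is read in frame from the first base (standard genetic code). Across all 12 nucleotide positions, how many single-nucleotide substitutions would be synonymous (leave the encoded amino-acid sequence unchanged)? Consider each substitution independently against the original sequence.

7

Codon 1 (AUG, Met): 0 synonymous substitutions.
Codon 2 (AAA, Lys): 1 synonymous substitution.
Codon 3 (CCC, Pro): 3 synonymous substitutions.
Codon 4 (GGG, Gly): 3 synonymous substitutions.
Total: 0 + 1 + 3 + 3 = 7.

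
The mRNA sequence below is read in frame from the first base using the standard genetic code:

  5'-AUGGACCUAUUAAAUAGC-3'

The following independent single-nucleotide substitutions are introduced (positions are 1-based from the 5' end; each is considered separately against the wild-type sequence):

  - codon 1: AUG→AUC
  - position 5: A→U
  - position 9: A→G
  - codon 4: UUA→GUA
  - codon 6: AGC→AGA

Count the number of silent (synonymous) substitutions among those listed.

1

Codon 1: AUG (Met) → AUC (Ile) — missense.
Codon 2: GAC (Asp) → GUC (Val) — missense.
Codon 3: CUA (Leu) → CUG (Leu) — synonymous.
Codon 4: UUA (Leu) → GUA (Val) — missense.
Codon 6: AGC (Ser) → AGA (Arg) — missense.
Synonymous: 1 of 5.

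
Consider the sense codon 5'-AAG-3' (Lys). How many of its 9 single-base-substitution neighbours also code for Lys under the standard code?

1

Position 1: none → 0 synonymous.
Position 2: none → 0 synonymous.
Position 3: AAA → 1 synonymous.
Total: 0 + 0 + 1 = 1.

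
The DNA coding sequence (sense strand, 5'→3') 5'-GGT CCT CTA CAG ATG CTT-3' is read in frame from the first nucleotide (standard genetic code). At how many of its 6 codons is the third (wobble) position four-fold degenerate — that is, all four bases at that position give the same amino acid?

4

Codon 1 GGT (Gly): third position 4-fold.
Codon 2 CCT (Pro): third position 4-fold.
Codon 3 CTA (Leu): third position 4-fold.
Codon 4 CAG (Gln): third position 2-fold.
Codon 5 ATG (Met): third position 1-fold.
Codon 6 CTT (Leu): third position 4-fold.
Four-fold degenerate third positions: 4.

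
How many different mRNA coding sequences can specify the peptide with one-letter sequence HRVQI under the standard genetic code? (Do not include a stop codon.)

His: 2 codons.
Arg: 6 codons.
Val: 4 codons.
Gln: 2 codons.
Ile: 3 codons.
2 × 6 × 4 × 2 × 3 = 288.

288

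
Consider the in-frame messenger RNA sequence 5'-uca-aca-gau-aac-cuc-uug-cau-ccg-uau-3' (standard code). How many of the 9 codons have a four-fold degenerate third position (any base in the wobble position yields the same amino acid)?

Codon 1 UCA (Ser): third position 4-fold.
Codon 2 ACA (Thr): third position 4-fold.
Codon 3 GAU (Asp): third position 2-fold.
Codon 4 AAC (Asn): third position 2-fold.
Codon 5 CUC (Leu): third position 4-fold.
Codon 6 UUG (Leu): third position 2-fold.
Codon 7 CAU (His): third position 2-fold.
Codon 8 CCG (Pro): third position 4-fold.
Codon 9 UAU (Tyr): third position 2-fold.
Four-fold degenerate third positions: 4.

4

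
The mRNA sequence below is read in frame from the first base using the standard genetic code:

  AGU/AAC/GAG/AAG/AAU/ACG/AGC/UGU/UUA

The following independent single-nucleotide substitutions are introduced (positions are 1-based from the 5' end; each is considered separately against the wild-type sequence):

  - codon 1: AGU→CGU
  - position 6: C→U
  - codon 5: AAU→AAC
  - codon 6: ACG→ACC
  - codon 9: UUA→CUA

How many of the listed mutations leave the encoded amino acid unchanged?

Codon 1: AGU (Ser) → CGU (Arg) — missense.
Codon 2: AAC (Asn) → AAU (Asn) — synonymous.
Codon 5: AAU (Asn) → AAC (Asn) — synonymous.
Codon 6: ACG (Thr) → ACC (Thr) — synonymous.
Codon 9: UUA (Leu) → CUA (Leu) — synonymous.
Synonymous: 4 of 5.

4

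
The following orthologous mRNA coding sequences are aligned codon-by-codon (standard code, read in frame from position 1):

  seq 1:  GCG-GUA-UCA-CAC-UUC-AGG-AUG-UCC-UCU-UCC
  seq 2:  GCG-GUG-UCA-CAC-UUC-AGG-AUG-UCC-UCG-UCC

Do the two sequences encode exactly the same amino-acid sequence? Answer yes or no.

Codon 1: GCG Ala / GCG Ala — identical.
Codon 2: GUA Val / GUG Val — synonymous.
Codon 3: UCA Ser / UCA Ser — identical.
Codon 4: CAC His / CAC His — identical.
Codon 5: UUC Phe / UUC Phe — identical.
Codon 6: AGG Arg / AGG Arg — identical.
Codon 7: AUG Met / AUG Met — identical.
Codon 8: UCC Ser / UCC Ser — identical.
Codon 9: UCU Ser / UCG Ser — synonymous.
Codon 10: UCC Ser / UCC Ser — identical.
Nonsynonymous differences: 0 → same protein.

yes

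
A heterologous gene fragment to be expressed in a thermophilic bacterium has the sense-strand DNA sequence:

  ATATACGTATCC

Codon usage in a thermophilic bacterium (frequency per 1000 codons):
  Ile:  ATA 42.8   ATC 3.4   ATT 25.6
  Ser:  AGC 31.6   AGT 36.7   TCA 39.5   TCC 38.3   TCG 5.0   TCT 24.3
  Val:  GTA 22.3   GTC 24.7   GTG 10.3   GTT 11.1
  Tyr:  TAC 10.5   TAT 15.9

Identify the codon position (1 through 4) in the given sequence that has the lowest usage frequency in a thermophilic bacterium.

Codon 1 ATA (Ile): 42.8 per 1000.
Codon 2 TAC (Tyr): 10.5 per 1000.
Codon 3 GTA (Val): 22.3 per 1000.
Codon 4 TCC (Ser): 38.3 per 1000.
Lowest frequency is 10.5 at codon 2.

2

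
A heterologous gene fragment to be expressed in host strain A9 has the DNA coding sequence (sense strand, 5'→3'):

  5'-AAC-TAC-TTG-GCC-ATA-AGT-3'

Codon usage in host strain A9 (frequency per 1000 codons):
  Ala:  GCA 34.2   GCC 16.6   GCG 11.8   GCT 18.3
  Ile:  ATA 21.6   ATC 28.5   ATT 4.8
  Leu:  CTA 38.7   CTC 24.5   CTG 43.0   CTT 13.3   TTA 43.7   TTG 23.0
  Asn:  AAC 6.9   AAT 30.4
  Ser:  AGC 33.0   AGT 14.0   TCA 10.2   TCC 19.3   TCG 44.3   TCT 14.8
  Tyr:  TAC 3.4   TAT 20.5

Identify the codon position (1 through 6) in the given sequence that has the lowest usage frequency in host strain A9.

Codon 1 AAC (Asn): 6.9 per 1000.
Codon 2 TAC (Tyr): 3.4 per 1000.
Codon 3 TTG (Leu): 23.0 per 1000.
Codon 4 GCC (Ala): 16.6 per 1000.
Codon 5 ATA (Ile): 21.6 per 1000.
Codon 6 AGT (Ser): 14.0 per 1000.
Lowest frequency is 3.4 at codon 2.

2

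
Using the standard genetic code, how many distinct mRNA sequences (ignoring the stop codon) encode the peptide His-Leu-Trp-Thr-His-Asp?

His: 2 codons.
Leu: 6 codons.
Trp: 1 codon.
Thr: 4 codons.
His: 2 codons.
Asp: 2 codons.
2 × 6 × 1 × 4 × 2 × 2 = 192.

192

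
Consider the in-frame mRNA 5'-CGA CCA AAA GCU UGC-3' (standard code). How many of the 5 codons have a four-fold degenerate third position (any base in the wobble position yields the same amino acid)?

3

Codon 1 CGA (Arg): third position 4-fold.
Codon 2 CCA (Pro): third position 4-fold.
Codon 3 AAA (Lys): third position 2-fold.
Codon 4 GCU (Ala): third position 4-fold.
Codon 5 UGC (Cys): third position 2-fold.
Four-fold degenerate third positions: 3.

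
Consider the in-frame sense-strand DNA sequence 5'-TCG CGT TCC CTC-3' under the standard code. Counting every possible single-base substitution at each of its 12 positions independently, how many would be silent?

Codon 1 (TCG, Ser): 3 synonymous substitutions.
Codon 2 (CGT, Arg): 3 synonymous substitutions.
Codon 3 (TCC, Ser): 3 synonymous substitutions.
Codon 4 (CTC, Leu): 3 synonymous substitutions.
Total: 3 + 3 + 3 + 3 = 12.

12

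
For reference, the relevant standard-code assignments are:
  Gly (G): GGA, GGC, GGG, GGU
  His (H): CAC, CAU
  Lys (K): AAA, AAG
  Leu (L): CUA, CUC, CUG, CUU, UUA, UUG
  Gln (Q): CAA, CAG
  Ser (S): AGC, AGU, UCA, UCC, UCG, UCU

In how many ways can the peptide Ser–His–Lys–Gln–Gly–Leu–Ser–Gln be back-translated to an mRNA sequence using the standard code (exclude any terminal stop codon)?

13824

Ser: 6 codons.
His: 2 codons.
Lys: 2 codons.
Gln: 2 codons.
Gly: 4 codons.
Leu: 6 codons.
Ser: 6 codons.
Gln: 2 codons.
6 × 2 × 2 × 2 × 4 × 6 × 6 × 2 = 13824.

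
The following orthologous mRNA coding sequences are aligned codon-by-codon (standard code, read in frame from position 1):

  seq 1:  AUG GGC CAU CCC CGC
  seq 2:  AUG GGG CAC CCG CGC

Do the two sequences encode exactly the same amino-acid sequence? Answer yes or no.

Codon 1: AUG Met / AUG Met — identical.
Codon 2: GGC Gly / GGG Gly — synonymous.
Codon 3: CAU His / CAC His — synonymous.
Codon 4: CCC Pro / CCG Pro — synonymous.
Codon 5: CGC Arg / CGC Arg — identical.
Nonsynonymous differences: 0 → same protein.

yes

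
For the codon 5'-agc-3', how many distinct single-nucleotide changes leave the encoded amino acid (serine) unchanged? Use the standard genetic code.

1

Position 1: none → 0 synonymous.
Position 2: none → 0 synonymous.
Position 3: AGT → 1 synonymous.
Total: 0 + 0 + 1 = 1.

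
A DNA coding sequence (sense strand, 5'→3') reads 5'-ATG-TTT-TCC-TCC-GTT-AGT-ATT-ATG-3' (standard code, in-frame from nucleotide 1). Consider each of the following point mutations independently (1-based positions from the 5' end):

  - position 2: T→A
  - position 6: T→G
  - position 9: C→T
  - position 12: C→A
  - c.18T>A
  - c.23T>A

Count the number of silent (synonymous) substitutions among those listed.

Codon 1: ATG (Met) → AAG (Lys) — missense.
Codon 2: TTT (Phe) → TTG (Leu) — missense.
Codon 3: TCC (Ser) → TCT (Ser) — synonymous.
Codon 4: TCC (Ser) → TCA (Ser) — synonymous.
Codon 6: AGT (Ser) → AGA (Arg) — missense.
Codon 8: ATG (Met) → AAG (Lys) — missense.
Synonymous: 2 of 6.

2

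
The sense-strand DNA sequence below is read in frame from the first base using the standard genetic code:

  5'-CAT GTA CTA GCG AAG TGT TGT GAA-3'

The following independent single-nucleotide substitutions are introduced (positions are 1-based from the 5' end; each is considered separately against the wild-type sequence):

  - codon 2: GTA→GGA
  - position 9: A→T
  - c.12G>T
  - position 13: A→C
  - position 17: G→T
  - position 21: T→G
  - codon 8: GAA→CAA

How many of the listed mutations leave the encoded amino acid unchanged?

2

Codon 2: GTA (Val) → GGA (Gly) — missense.
Codon 3: CTA (Leu) → CTT (Leu) — synonymous.
Codon 4: GCG (Ala) → GCT (Ala) — synonymous.
Codon 5: AAG (Lys) → CAG (Gln) — missense.
Codon 6: TGT (Cys) → TTT (Phe) — missense.
Codon 7: TGT (Cys) → TGG (Trp) — missense.
Codon 8: GAA (Glu) → CAA (Gln) — missense.
Synonymous: 2 of 7.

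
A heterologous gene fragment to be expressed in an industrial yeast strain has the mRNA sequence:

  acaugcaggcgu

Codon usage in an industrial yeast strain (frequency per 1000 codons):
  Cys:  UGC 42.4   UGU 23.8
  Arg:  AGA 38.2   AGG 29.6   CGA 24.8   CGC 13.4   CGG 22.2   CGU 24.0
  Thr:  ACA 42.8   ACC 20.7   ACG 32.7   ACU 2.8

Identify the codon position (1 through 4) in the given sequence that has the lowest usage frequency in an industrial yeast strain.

4

Codon 1 ACA (Thr): 42.8 per 1000.
Codon 2 UGC (Cys): 42.4 per 1000.
Codon 3 AGG (Arg): 29.6 per 1000.
Codon 4 CGU (Arg): 24.0 per 1000.
Lowest frequency is 24.0 at codon 4.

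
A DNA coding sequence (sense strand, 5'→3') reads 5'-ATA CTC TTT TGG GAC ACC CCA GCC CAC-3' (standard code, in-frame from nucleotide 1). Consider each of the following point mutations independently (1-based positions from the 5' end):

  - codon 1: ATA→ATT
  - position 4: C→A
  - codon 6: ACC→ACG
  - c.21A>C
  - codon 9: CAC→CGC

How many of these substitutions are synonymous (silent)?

3

Codon 1: ATA (Ile) → ATT (Ile) — synonymous.
Codon 2: CTC (Leu) → ATC (Ile) — missense.
Codon 6: ACC (Thr) → ACG (Thr) — synonymous.
Codon 7: CCA (Pro) → CCC (Pro) — synonymous.
Codon 9: CAC (His) → CGC (Arg) — missense.
Synonymous: 3 of 5.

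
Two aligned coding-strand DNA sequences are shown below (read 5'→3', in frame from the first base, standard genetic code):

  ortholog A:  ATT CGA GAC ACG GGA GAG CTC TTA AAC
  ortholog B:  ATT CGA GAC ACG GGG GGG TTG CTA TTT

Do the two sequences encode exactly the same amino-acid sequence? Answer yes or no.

Codon 1: ATT Ile / ATT Ile — identical.
Codon 2: CGA Arg / CGA Arg — identical.
Codon 3: GAC Asp / GAC Asp — identical.
Codon 4: ACG Thr / ACG Thr — identical.
Codon 5: GGA Gly / GGG Gly — synonymous.
Codon 6: GAG Glu / GGG Gly — nonsynonymous.
Codon 7: CTC Leu / TTG Leu — synonymous.
Codon 8: TTA Leu / CTA Leu — synonymous.
Codon 9: AAC Asn / TTT Phe — nonsynonymous.
Nonsynonymous differences: 2 → different protein.

no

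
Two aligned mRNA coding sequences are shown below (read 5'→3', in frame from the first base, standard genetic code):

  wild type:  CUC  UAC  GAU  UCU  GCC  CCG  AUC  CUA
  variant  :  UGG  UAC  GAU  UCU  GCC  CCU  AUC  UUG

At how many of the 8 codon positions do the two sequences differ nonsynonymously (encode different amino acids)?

1

Codon 1: CUC Leu / UGG Trp — nonsynonymous.
Codon 2: UAC Tyr / UAC Tyr — identical.
Codon 3: GAU Asp / GAU Asp — identical.
Codon 4: UCU Ser / UCU Ser — identical.
Codon 5: GCC Ala / GCC Ala — identical.
Codon 6: CCG Pro / CCU Pro — synonymous.
Codon 7: AUC Ile / AUC Ile — identical.
Codon 8: CUA Leu / UUG Leu — synonymous.
Nonsynonymous differences: 1.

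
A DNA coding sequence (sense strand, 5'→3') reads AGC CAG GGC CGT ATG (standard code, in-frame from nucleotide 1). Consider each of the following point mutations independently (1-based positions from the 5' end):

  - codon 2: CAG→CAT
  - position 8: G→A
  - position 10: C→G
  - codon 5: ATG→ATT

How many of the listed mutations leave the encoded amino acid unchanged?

0

Codon 2: CAG (Gln) → CAT (His) — missense.
Codon 3: GGC (Gly) → GAC (Asp) — missense.
Codon 4: CGT (Arg) → GGT (Gly) — missense.
Codon 5: ATG (Met) → ATT (Ile) — missense.
Synonymous: 0 of 4.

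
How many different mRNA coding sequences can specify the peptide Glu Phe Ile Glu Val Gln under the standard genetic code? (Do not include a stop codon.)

192

Glu: 2 codons.
Phe: 2 codons.
Ile: 3 codons.
Glu: 2 codons.
Val: 4 codons.
Gln: 2 codons.
2 × 2 × 3 × 2 × 4 × 2 = 192.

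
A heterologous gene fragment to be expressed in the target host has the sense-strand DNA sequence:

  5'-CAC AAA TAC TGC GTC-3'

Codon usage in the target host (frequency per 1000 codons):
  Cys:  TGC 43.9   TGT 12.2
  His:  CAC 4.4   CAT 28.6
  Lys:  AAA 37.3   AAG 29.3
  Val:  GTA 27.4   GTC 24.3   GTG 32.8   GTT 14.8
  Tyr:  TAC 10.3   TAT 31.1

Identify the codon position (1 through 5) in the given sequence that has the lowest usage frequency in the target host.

1

Codon 1 CAC (His): 4.4 per 1000.
Codon 2 AAA (Lys): 37.3 per 1000.
Codon 3 TAC (Tyr): 10.3 per 1000.
Codon 4 TGC (Cys): 43.9 per 1000.
Codon 5 GTC (Val): 24.3 per 1000.
Lowest frequency is 4.4 at codon 1.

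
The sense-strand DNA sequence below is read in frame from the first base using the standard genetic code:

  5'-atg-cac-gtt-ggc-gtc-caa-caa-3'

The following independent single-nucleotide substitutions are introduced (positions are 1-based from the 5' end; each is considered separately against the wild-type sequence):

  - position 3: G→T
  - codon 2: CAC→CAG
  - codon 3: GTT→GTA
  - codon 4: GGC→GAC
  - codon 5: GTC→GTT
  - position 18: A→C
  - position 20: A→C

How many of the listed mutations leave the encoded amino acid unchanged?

2

Codon 1: ATG (Met) → ATT (Ile) — missense.
Codon 2: CAC (His) → CAG (Gln) — missense.
Codon 3: GTT (Val) → GTA (Val) — synonymous.
Codon 4: GGC (Gly) → GAC (Asp) — missense.
Codon 5: GTC (Val) → GTT (Val) — synonymous.
Codon 6: CAA (Gln) → CAC (His) — missense.
Codon 7: CAA (Gln) → CCA (Pro) — missense.
Synonymous: 2 of 7.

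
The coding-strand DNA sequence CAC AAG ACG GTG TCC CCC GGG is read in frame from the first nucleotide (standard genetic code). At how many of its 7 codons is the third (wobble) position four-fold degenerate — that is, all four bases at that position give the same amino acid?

Codon 1 CAC (His): third position 2-fold.
Codon 2 AAG (Lys): third position 2-fold.
Codon 3 ACG (Thr): third position 4-fold.
Codon 4 GTG (Val): third position 4-fold.
Codon 5 TCC (Ser): third position 4-fold.
Codon 6 CCC (Pro): third position 4-fold.
Codon 7 GGG (Gly): third position 4-fold.
Four-fold degenerate third positions: 5.

5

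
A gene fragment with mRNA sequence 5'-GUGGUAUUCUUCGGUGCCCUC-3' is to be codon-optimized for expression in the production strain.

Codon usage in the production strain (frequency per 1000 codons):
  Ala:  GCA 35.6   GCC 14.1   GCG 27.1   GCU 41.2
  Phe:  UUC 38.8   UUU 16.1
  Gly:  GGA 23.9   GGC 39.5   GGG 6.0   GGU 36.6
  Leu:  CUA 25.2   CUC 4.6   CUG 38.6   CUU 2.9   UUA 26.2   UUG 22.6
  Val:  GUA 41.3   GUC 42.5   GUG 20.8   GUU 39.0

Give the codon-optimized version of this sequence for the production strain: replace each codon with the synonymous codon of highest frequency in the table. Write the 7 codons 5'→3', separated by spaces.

Codon 1 (Val): best is GUC at 42.5.
Codon 2 (Val): best is GUC at 42.5.
Codon 3 (Phe): best is UUC at 38.8.
Codon 4 (Phe): best is UUC at 38.8.
Codon 5 (Gly): best is GGC at 39.5.
Codon 6 (Ala): best is GCU at 41.2.
Codon 7 (Leu): best is CUG at 38.6.

GUC GUC UUC UUC GGC GCU CUG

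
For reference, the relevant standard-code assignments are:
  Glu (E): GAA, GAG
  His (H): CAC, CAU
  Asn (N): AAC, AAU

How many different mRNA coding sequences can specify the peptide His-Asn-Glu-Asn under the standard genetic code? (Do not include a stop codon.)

16

His: 2 codons.
Asn: 2 codons.
Glu: 2 codons.
Asn: 2 codons.
2 × 2 × 2 × 2 = 16.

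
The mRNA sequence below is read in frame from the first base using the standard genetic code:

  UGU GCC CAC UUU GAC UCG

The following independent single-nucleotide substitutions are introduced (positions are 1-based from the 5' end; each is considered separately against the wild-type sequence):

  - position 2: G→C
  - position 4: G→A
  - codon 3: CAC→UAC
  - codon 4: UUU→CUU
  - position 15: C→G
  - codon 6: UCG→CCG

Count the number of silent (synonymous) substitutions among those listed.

0

Codon 1: UGU (Cys) → UCU (Ser) — missense.
Codon 2: GCC (Ala) → ACC (Thr) — missense.
Codon 3: CAC (His) → UAC (Tyr) — missense.
Codon 4: UUU (Phe) → CUU (Leu) — missense.
Codon 5: GAC (Asp) → GAG (Glu) — missense.
Codon 6: UCG (Ser) → CCG (Pro) — missense.
Synonymous: 0 of 6.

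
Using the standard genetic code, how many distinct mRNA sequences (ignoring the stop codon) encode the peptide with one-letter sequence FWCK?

8

Phe: 2 codons.
Trp: 1 codon.
Cys: 2 codons.
Lys: 2 codons.
2 × 1 × 2 × 2 = 8.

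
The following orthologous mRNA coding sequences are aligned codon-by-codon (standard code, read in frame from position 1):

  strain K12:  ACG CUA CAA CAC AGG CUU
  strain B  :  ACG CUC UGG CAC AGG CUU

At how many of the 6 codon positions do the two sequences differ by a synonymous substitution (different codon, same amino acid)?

1

Codon 1: ACG Thr / ACG Thr — identical.
Codon 2: CUA Leu / CUC Leu — synonymous.
Codon 3: CAA Gln / UGG Trp — nonsynonymous.
Codon 4: CAC His / CAC His — identical.
Codon 5: AGG Arg / AGG Arg — identical.
Codon 6: CUU Leu / CUU Leu — identical.
Synonymous differences: 1.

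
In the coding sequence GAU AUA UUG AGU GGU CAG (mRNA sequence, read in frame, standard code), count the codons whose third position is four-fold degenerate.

Codon 1 GAU (Asp): third position 2-fold.
Codon 2 AUA (Ile): third position 3-fold.
Codon 3 UUG (Leu): third position 2-fold.
Codon 4 AGU (Ser): third position 2-fold.
Codon 5 GGU (Gly): third position 4-fold.
Codon 6 CAG (Gln): third position 2-fold.
Four-fold degenerate third positions: 1.

1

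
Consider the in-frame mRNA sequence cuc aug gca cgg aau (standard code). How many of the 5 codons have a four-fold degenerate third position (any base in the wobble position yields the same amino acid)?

3

Codon 1 CUC (Leu): third position 4-fold.
Codon 2 AUG (Met): third position 1-fold.
Codon 3 GCA (Ala): third position 4-fold.
Codon 4 CGG (Arg): third position 4-fold.
Codon 5 AAU (Asn): third position 2-fold.
Four-fold degenerate third positions: 3.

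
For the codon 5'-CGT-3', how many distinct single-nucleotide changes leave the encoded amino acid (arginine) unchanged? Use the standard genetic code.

Position 1: none → 0 synonymous.
Position 2: none → 0 synonymous.
Position 3: CGC, CGA, CGG → 3 synonymous.
Total: 0 + 0 + 3 = 3.

3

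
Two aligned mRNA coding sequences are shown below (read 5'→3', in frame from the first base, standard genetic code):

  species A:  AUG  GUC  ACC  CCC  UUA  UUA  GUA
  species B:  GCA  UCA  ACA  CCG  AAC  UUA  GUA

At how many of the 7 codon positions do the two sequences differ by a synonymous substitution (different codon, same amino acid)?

Codon 1: AUG Met / GCA Ala — nonsynonymous.
Codon 2: GUC Val / UCA Ser — nonsynonymous.
Codon 3: ACC Thr / ACA Thr — synonymous.
Codon 4: CCC Pro / CCG Pro — synonymous.
Codon 5: UUA Leu / AAC Asn — nonsynonymous.
Codon 6: UUA Leu / UUA Leu — identical.
Codon 7: GUA Val / GUA Val — identical.
Synonymous differences: 2.

2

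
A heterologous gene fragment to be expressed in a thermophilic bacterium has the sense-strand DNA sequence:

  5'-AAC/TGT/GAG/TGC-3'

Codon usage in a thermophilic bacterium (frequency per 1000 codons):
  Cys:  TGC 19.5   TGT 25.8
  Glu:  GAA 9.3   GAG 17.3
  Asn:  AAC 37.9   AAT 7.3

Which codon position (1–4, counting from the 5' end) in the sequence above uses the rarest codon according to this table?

Codon 1 AAC (Asn): 37.9 per 1000.
Codon 2 TGT (Cys): 25.8 per 1000.
Codon 3 GAG (Glu): 17.3 per 1000.
Codon 4 TGC (Cys): 19.5 per 1000.
Lowest frequency is 17.3 at codon 3.

3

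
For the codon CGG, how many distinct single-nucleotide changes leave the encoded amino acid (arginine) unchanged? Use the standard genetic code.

Position 1: AGG → 1 synonymous.
Position 2: none → 0 synonymous.
Position 3: CGU, CGC, CGA → 3 synonymous.
Total: 1 + 0 + 3 = 4.

4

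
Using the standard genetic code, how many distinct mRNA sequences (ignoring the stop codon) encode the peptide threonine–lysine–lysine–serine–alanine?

Thr: 4 codons.
Lys: 2 codons.
Lys: 2 codons.
Ser: 6 codons.
Ala: 4 codons.
4 × 2 × 2 × 6 × 4 = 384.

384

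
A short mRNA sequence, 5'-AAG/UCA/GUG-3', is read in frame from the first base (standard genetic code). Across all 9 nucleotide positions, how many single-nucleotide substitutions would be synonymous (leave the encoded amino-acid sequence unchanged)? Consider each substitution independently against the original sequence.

Codon 1 (AAG, Lys): 1 synonymous substitution.
Codon 2 (UCA, Ser): 3 synonymous substitutions.
Codon 3 (GUG, Val): 3 synonymous substitutions.
Total: 1 + 3 + 3 = 7.

7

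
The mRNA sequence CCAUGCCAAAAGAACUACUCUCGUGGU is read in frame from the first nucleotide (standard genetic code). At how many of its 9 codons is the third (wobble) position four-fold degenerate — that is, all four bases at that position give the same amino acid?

4

Codon 1 CCA (Pro): third position 4-fold.
Codon 2 UGC (Cys): third position 2-fold.
Codon 3 CAA (Gln): third position 2-fold.
Codon 4 AAG (Lys): third position 2-fold.
Codon 5 AAC (Asn): third position 2-fold.
Codon 6 UAC (Tyr): third position 2-fold.
Codon 7 UCU (Ser): third position 4-fold.
Codon 8 CGU (Arg): third position 4-fold.
Codon 9 GGU (Gly): third position 4-fold.
Four-fold degenerate third positions: 4.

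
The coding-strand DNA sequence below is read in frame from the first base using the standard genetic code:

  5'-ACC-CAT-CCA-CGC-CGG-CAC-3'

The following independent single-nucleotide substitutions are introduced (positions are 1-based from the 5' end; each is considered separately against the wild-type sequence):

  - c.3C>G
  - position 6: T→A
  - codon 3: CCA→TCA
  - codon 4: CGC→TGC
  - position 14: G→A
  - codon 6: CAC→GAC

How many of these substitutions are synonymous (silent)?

1

Codon 1: ACC (Thr) → ACG (Thr) — synonymous.
Codon 2: CAT (His) → CAA (Gln) — missense.
Codon 3: CCA (Pro) → TCA (Ser) — missense.
Codon 4: CGC (Arg) → TGC (Cys) — missense.
Codon 5: CGG (Arg) → CAG (Gln) — missense.
Codon 6: CAC (His) → GAC (Asp) — missense.
Synonymous: 1 of 6.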